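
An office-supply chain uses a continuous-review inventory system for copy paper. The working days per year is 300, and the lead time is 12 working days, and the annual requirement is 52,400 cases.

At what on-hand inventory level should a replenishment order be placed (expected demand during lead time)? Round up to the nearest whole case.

Daily demand d = 52,400 / 300 = 174.667 cases/day
Demand during lead time = 174.667 × 12 = 2,096.00
Reorder point = 2,096.00 → round up

2,096 cases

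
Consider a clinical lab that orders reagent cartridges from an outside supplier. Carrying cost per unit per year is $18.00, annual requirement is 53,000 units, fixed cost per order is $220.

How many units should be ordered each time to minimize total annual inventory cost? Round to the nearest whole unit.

EOQ = √(2DS/H) = √(2 × 53,000 × 220 / 18)
    = √(1,295,555.56) ≈ 1,138.22

1,138 units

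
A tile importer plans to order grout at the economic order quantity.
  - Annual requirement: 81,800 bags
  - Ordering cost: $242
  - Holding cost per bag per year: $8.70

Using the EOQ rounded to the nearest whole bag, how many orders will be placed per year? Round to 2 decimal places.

EOQ = √(2DS/H) = √(2 × 81,800 × 242 / 8.7)
    = √(4,550,712.64) ≈ 2,133.24 → Q = 2,133
N = D/Q = 81,800/2,133 ≈ 38.350 orders/yr

38.35 orders per year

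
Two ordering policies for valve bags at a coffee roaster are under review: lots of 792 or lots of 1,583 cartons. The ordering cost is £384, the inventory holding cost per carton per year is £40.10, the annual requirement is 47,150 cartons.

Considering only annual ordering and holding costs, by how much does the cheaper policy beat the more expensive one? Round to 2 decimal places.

£4,436.47

Annual cost at Q: ordering D·S/Q plus holding Q·H/2.
TC(792) = (47,150/792)×384 + (792/2)×40.1 = £38,740.21
TC(1,583) = (47,150/1,583)×384 + (1,583/2)×40.1 = £43,176.67
Cheaper: Q = 792.  Difference = £4,436.47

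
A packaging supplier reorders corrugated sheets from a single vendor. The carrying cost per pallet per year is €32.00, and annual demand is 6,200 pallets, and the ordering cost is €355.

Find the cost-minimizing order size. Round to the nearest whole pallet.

Optimal lot size Q* = (2 × 6,200 × €355 / €32)^½ ≈ 370.89

371 pallets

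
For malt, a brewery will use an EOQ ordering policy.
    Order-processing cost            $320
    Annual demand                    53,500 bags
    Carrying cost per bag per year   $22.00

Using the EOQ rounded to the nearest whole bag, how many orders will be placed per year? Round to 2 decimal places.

42.87 orders per year

EOQ = √(2DS/H) = √(2 × 53,500 × 320 / 22)
    = √(1,556,363.64) ≈ 1,247.54 → Q = 1,248
Orders per year = D/Q = 53,500 / 1,248 = 42.869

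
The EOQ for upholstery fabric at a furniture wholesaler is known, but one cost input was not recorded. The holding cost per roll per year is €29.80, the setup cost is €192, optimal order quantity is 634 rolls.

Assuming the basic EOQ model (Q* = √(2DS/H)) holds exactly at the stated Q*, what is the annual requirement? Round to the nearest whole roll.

EOQ relation: Q² = 2DS/H, so rearrange for the unknown.
D = Q²H / (2S) = 634² × 29.8 / (2 × 192) = 31,193.46

31,193 rolls per year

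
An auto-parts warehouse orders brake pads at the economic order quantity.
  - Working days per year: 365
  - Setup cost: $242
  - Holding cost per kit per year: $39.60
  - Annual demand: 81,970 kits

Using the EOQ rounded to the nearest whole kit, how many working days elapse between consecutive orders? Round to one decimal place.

2DS/H = 2·81,970·242/39.6 = 1,001,855.56
EOQ = √1,001,855.56 ≈ 1,000.93 → Q = 1,001 kits
Days between orders = 365 / (D/Q) = 365 / 81.888 ≈ 4.457

4.5 days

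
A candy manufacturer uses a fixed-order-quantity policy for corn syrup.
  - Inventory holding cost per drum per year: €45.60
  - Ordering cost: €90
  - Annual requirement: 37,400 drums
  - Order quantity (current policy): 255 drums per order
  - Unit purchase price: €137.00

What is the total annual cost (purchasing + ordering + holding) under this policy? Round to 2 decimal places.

€5,142,814.00

Orders/yr = 37,400/255 = 146.667; ordering cost = 146.667 × €90 = €13,200.00
Average inventory = 255/2 = 127.5; holding cost = 127.5 × €45.6 = €5,814.00
Purchase cost = D·C = 37,400 × 137 = €5,123,800.00
Total = €13,200.00 + €5,814.00 + €5,123,800.00 = €5,142,814.00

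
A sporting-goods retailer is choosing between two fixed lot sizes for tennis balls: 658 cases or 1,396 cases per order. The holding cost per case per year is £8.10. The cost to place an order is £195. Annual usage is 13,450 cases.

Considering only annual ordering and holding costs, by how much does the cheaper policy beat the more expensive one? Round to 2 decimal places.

For each Q, cost = (D/Q)·S + (Q/2)·H.
TC(658) = (13,450/658)×195 + (658/2)×8.1 = £6,650.84
TC(1,396) = (13,450/1,396)×195 + (1,396/2)×8.1 = £7,532.56
|ΔTC| = |£6,650.84 − £7,532.56| = £881.72

£881.72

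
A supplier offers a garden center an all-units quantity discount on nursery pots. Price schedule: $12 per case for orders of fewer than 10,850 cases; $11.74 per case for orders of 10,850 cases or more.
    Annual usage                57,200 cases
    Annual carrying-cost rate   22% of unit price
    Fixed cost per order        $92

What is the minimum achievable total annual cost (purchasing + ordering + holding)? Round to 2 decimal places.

$686,024.70

H₁ = 22%×$12 = $2.6400;  H₂ = 22%×$11.74 = $2.5828
EOQ₁ = √(2×57,200×92/2.6400) = 1,996.66  (< 10,850, feasible at tier 1)
EOQ₂ = √(2×57,200×92/2.5828) = 2,018.65  (< 10,850 → use Q = 10,850 at tier-2 price)
TC(tier 1 (EOQ₁), Q≈1,996.7) = $691,671.19
TC(tier 2, Q≈10,850.0) = $686,024.70
Minimum at tier 2: $686,024.70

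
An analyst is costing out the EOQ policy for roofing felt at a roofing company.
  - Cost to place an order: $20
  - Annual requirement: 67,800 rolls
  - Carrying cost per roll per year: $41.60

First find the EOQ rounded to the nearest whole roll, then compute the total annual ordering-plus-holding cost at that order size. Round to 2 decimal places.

$10,621.65

2DS/H = 2·67,800·20/41.6 = 65,192.31
EOQ = √65,192.31 ≈ 255.33 → Q = 255 rolls
Annual ordering cost = (D/Q)·S = (67,800/255) × 20 = $5,317.65
Annual holding cost  = (Q/2)·H = (255/2) × 41.6 = $5,304.00
Total = $5,317.65 + $5,304.00 = $10,621.65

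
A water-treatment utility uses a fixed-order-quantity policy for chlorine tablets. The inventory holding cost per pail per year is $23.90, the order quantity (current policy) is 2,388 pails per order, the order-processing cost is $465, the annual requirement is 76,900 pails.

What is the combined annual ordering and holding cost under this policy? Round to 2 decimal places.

$43,510.85

Annual ordering cost = (D/Q)·S = (76,900/2,388) × 465 = $14,974.25
Annual holding cost  = (Q/2)·H = (2,388/2) × 23.9 = $28,536.60
Total = $14,974.25 + $28,536.60 = $43,510.85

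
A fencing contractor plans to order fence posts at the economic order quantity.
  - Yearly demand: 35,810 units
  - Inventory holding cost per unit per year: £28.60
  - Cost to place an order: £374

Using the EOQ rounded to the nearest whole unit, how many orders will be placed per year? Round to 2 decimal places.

36.99 orders per year

EOQ = √(2DS/H) = √(2 × 35,810 × 374 / 28.6)
    = √(936,569.23) ≈ 967.77 → Q = 968
Orders per year = D/Q = 35,810 / 968 = 36.994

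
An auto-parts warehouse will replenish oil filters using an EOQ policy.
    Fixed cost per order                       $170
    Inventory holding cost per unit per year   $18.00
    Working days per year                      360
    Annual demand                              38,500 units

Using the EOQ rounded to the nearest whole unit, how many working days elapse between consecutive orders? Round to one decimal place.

Optimal lot size Q* = (2 × 38,500 × $170 / $18)^½ ≈ 852.77 → Q = 853 units
Cycle time = (working days × Q)/D = (360 × 853) / 38,500 = 7.976 days

8.0 days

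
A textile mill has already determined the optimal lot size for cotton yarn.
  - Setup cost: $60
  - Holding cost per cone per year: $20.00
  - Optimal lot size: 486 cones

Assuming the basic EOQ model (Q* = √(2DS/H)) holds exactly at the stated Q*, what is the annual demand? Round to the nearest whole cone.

Since Q* = (2DS/H)^½, squaring gives Q*²·H = 2DS.
D = Q²H / (2S) = 486² × 20 / (2 × 60) = 39,366.00

39,366 cones per year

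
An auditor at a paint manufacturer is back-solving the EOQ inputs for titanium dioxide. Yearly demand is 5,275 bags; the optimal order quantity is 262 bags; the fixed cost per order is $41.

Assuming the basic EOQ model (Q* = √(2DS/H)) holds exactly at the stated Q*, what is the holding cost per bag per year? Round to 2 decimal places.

$6.30

Since Q* = (2DS/H)^½, squaring gives Q*²·H = 2DS.
H = 2DS / Q² = 2 × 5,275 × 41 / 262² = 6.3014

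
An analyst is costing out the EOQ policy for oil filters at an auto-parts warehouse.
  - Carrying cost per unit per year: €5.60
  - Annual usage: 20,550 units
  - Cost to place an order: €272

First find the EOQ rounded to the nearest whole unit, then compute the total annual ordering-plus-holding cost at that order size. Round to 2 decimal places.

€7,912.24

Optimal lot size Q* = (2 × 20,550 × €272 / €5.6)^½ ≈ 1,412.90 → Q = 1,413 units
Ordering: D/Q × S = 20,550/1,413 × €272 = €3,955.84
Holding:  Q/2 × H = 1,413/2 × €5.6 = €3,956.40
Total = €3,955.84 + €3,956.40 = €7,912.24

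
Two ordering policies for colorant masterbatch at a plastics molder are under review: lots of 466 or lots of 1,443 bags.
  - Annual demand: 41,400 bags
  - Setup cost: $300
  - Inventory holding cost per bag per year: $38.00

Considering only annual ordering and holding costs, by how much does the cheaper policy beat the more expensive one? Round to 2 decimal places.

Annual cost at Q: ordering D·S/Q plus holding Q·H/2.
TC(466) = (41,400/466)×300 + (466/2)×38 = $35,506.36
TC(1,443) = (41,400/1,443)×300 + (1,443/2)×38 = $36,024.07
|ΔTC| = |$35,506.36 − $36,024.07| = $517.71

$517.71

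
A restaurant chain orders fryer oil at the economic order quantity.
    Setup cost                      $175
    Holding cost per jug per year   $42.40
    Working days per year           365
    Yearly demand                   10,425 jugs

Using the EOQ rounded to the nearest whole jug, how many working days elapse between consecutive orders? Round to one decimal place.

Optimal lot size Q* = (2 × 10,425 × $175 / $42.4)^½ ≈ 293.35 → Q = 293 jugs
T = Q/D × 365 days = 293/10,425 × 365 = 10.259 days

10.3 days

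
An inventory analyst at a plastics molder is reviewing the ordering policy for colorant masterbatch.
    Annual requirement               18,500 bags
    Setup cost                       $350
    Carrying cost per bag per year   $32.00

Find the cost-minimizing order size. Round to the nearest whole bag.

Optimal lot size Q* = (2 × 18,500 × $350 / $32)^½ ≈ 636.15

636 bags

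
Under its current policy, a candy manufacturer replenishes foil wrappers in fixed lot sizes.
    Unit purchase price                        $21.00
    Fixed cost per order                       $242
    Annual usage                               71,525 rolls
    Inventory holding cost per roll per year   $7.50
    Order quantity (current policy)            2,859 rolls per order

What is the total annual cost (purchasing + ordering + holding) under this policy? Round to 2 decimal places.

Orders/yr = 71,525/2,859 = 25.017; ordering cost = 25.017 × $242 = $6,054.23
Average inventory = 2,859/2 = 1429.5; holding cost = 1429.5 × $7.5 = $10,721.25
Purchase cost = D·C = 71,525 × 21 = $1,502,025.00
Total = $6,054.23 + $10,721.25 + $1,502,025.00 = $1,518,800.48

$1,518,800.48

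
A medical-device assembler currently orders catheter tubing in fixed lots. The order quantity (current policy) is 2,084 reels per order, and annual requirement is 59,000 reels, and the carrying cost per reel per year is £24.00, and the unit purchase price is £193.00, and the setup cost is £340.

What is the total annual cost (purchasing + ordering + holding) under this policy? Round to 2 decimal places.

Ordering: D/Q × S = 59,000/2,084 × £340 = £9,625.72
Holding:  Q/2 × H = 2,084/2 × £24 = £25,008.00
Purchase cost = D·C = 59,000 × 193 = £11,387,000.00
Total = £9,625.72 + £25,008.00 + £11,387,000.00 = £11,421,633.72

£11,421,633.72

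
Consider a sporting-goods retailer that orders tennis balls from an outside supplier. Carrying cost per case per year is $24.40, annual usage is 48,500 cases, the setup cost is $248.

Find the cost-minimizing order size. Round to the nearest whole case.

Optimal lot size Q* = (2 × 48,500 × $248 / $24.4)^½ ≈ 992.93

993 cases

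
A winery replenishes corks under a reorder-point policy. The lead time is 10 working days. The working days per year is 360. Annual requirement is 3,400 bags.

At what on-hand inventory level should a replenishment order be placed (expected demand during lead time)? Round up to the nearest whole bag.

95 bags

Daily demand d = 3,400 / 360 = 9.444 bags/day
Demand during lead time = 9.444 × 10 = 94.44
Reorder point = 94.44 → round up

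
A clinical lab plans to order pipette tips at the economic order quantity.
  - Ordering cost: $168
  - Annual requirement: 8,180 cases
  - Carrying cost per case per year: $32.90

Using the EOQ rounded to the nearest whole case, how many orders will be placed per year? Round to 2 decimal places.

28.30 orders per year

Optimal lot size Q* = (2 × 8,180 × $168 / $32.9)^½ ≈ 289.03 → Q = 289
N = D/Q = 8,180/289 ≈ 28.304 orders/yr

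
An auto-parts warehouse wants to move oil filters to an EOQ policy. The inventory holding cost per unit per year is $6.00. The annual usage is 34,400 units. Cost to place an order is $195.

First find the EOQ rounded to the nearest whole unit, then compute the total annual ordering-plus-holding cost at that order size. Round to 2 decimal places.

EOQ = √(2DS/H) = √(2 × 34,400 × 195 / 6)
    = √(2,236,000.00) ≈ 1,495.33 → Q = 1,495 units
Orders/yr = 34,400/1,495 = 23.010; ordering cost = 23.010 × $195 = $4,486.96
Average inventory = 1,495/2 = 747.5; holding cost = 747.5 × $6 = $4,485.00
Total = $4,486.96 + $4,485.00 = $8,971.96

$8,971.96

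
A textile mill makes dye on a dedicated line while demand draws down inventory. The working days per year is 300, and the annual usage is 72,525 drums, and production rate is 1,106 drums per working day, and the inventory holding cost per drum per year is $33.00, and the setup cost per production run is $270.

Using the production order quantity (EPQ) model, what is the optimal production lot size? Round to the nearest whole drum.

Daily demand d = 72,525/300 = 241.750; p = 1106; 1 − d/p = 0.78142
EPQ = √(2DS / (H(1 − d/p)))
    = √(2 × 72,525 × 270 / (33 × 0.78142)) ≈ 1,232.37

1,232 drums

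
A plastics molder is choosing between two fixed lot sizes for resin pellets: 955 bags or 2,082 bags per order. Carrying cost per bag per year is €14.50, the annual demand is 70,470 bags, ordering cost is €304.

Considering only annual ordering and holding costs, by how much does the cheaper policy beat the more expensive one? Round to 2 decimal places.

€3,972.02

For each Q, cost = (D/Q)·S + (Q/2)·H.
TC(955) = (70,470/955)×304 + (955/2)×14.5 = €29,356.09
TC(2,082) = (70,470/2,082)×304 + (2,082/2)×14.5 = €25,384.07
Lots of 2,082 are cheaper by €3,972.02.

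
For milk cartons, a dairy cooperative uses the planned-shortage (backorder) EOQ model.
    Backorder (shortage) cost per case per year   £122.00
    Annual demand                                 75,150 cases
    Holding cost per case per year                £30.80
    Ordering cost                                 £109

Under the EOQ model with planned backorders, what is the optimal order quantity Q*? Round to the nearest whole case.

Basic EOQ = √(2·75,150·109/30.8) = 729.319
Backorder adjustment √((H+b)/b) = √((30.8+122)/122) = 1.1191
Q* = 729.319 × 1.1191 ≈ 816.20

816 cases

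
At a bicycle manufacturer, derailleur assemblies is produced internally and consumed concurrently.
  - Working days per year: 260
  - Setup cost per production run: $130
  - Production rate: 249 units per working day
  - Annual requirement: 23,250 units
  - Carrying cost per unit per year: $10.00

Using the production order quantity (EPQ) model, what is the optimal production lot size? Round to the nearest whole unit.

971 units

Daily demand d = 23,250/260 = 89.423; p = 249; 1 − d/p = 0.64087
EPQ = √(2DS / (H(1 − d/p)))
    = √(2 × 23,250 × 130 / (10 × 0.64087)) ≈ 971.21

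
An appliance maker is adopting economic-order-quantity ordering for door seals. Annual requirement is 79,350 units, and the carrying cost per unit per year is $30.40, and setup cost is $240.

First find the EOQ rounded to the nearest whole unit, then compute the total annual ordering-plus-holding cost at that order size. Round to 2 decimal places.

2DS/H = 2·79,350·240/30.4 = 1,252,894.74
EOQ = √1,252,894.74 ≈ 1,119.33 → Q = 1,119 units
Ordering: D/Q × S = 79,350/1,119 × $240 = $17,018.77
Holding:  Q/2 × H = 1,119/2 × $30.4 = $17,008.80
Total = $17,018.77 + $17,008.80 = $34,027.57

$34,027.57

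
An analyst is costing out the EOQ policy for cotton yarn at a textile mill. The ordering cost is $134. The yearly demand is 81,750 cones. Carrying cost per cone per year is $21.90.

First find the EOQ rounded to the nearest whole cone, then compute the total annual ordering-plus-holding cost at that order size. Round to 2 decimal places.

$21,904.50

EOQ = √(2DS/H) = √(2 × 81,750 × 134 / 21.9)
    = √(1,000,410.96) ≈ 1,000.21 → Q = 1,000 cones
Annual ordering cost = (D/Q)·S = (81,750/1,000) × 134 = $10,954.50
Annual holding cost  = (Q/2)·H = (1,000/2) × 21.9 = $10,950.00
Total = $10,954.50 + $10,950.00 = $21,904.50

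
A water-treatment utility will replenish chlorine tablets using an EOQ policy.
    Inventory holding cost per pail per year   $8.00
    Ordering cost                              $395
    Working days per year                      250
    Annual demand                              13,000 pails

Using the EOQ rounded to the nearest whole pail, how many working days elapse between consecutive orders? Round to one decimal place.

2DS/H = 2·13,000·395/8 = 1,283,750.00
EOQ = √1,283,750.00 ≈ 1,133.03 → Q = 1,133 pails
Cycle time = (working days × Q)/D = (250 × 1,133) / 13,000 = 21.788 days

21.8 days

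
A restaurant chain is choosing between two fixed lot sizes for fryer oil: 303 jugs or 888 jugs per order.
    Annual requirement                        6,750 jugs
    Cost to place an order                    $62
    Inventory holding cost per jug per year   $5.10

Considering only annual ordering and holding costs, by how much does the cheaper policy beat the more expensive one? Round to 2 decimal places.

$581.85

TC(Q) = (D/Q)S + (Q/2)H
TC(303) = (6,750/303)×62 + (303/2)×5.1 = $2,153.84
TC(888) = (6,750/888)×62 + (888/2)×5.1 = $2,735.68
|ΔTC| = |$2,153.84 − $2,735.68| = $581.85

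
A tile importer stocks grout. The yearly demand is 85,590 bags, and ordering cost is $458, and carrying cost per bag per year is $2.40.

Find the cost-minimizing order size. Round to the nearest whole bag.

2DS/H = 2·85,590·458/2.4 = 32,666,850.00
EOQ = √32,666,850.00 ≈ 5,715.49

5,715 bags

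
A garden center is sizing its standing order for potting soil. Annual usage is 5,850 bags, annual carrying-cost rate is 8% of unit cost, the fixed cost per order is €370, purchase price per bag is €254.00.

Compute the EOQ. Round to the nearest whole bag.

462 bags

H = i·C = 0.08 × €254 = €20.3200 per bag-year
EOQ = √(2DS/H) = √(2 × 5,850 × 370 / 20.32)
    = √(213,041.34) ≈ 461.56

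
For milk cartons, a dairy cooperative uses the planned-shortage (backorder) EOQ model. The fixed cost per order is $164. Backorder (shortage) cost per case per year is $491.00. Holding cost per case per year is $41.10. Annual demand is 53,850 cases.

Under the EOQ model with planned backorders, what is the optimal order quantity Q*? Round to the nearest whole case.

682 cases

Basic EOQ = √(2·53,850·164/41.1) = 655.555
Backorder adjustment √((H+b)/b) = √((41.1+491)/491) = 1.0410
Q* = 655.555 × 1.0410 ≈ 682.44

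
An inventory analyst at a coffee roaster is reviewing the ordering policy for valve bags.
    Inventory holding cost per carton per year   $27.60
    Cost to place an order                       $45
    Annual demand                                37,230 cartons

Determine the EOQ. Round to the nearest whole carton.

348 cartons

Optimal lot size Q* = (2 × 37,230 × $45 / $27.6)^½ ≈ 348.43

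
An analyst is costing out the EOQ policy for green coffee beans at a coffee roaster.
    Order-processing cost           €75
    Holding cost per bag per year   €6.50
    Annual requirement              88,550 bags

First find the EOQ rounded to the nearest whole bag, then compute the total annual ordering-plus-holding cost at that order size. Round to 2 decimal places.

Optimal lot size Q* = (2 × 88,550 × €75 / €6.5)^½ ≈ 1,429.50 → Q = 1,429 bags
Orders/yr = 88,550/1,429 = 61.966; ordering cost = 61.966 × €75 = €4,647.48
Average inventory = 1,429/2 = 714.5; holding cost = 714.5 × €6.5 = €4,644.25
Total = €4,647.48 + €4,644.25 = €9,291.73

€9,291.73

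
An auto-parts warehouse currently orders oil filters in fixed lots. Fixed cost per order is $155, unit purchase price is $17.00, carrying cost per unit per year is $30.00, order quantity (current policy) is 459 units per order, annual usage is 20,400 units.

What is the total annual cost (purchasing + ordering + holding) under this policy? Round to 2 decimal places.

Orders/yr = 20,400/459 = 44.444; ordering cost = 44.444 × $155 = $6,888.89
Average inventory = 459/2 = 229.5; holding cost = 229.5 × $30 = $6,885.00
Purchase cost = D·C = 20,400 × 17 = $346,800.00
Total = $6,888.89 + $6,885.00 + $346,800.00 = $360,573.89

$360,573.89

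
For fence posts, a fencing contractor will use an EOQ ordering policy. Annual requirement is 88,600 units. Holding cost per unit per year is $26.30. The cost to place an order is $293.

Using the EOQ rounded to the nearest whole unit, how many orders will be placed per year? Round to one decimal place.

63.1 orders per year

Q* = √(2·D·S / H) = √(2·88,600·293 / 26.3) = √1,974,129.3 ≈ 1,405.04 → Q = 1,405
N = D/Q = 88,600/1,405 ≈ 63.060 orders/yr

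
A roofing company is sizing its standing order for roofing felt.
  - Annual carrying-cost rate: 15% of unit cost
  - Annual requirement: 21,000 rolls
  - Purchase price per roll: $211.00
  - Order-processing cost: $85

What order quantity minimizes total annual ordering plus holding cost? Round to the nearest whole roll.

H = i·C = 0.15 × $211 = $31.6500 per roll-year
2DS/H = 2·21,000·85/31.65 = 112,796.21
EOQ = √112,796.21 ≈ 335.85

336 rolls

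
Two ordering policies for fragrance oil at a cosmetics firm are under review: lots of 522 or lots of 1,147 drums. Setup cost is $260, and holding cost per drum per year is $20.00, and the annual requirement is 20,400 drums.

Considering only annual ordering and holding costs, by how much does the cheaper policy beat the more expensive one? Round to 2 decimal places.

$713.32

TC(Q) = (D/Q)S + (Q/2)H
TC(522) = (20,400/522)×260 + (522/2)×20 = $15,380.92
TC(1,147) = (20,400/1,147)×260 + (1,147/2)×20 = $16,094.24
Lots of 522 are cheaper by $713.32.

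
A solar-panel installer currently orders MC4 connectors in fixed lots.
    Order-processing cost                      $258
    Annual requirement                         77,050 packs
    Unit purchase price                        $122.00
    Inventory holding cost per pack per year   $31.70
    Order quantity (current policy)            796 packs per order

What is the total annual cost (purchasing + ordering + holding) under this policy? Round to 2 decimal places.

$9,437,690.09

Annual ordering cost = (D/Q)·S = (77,050/796) × 258 = $24,973.49
Annual holding cost  = (Q/2)·H = (796/2) × 31.7 = $12,616.60
Purchase cost = D·C = 77,050 × 122 = $9,400,100.00
Total = $24,973.49 + $12,616.60 + $9,400,100.00 = $9,437,690.09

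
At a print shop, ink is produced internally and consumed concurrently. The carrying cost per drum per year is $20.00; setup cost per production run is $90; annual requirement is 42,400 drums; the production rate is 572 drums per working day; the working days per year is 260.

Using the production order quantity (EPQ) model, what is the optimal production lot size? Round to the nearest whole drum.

731 drums

d = 42,400/260 = 163.0769 drums/day;  effective holding cost H(1 − d/p) = 20·(1 − 163.0769/572) = 14.29801
Q* = √(2DS / H_eff) = √(2·42,400·90 / 14.29801) ≈ 730.60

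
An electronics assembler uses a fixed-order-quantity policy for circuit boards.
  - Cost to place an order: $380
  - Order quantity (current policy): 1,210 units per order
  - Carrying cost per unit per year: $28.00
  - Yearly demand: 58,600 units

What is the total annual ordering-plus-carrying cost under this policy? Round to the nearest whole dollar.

Ordering: D/Q × S = 58,600/1,210 × $380 = $18,403.31
Holding:  Q/2 × H = 1,210/2 × $28 = $16,940.00
Total = $18,403.31 + $16,940.00 = $35,343.31

$35,343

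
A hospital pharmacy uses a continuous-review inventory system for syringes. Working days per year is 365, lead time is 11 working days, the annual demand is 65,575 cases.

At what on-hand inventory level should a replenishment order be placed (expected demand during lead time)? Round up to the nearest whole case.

1,977 cases

Daily demand d = 65,575 / 365 = 179.658 cases/day
Demand during lead time = 179.658 × 11 = 1,976.23
Reorder point = 1,976.23 → round up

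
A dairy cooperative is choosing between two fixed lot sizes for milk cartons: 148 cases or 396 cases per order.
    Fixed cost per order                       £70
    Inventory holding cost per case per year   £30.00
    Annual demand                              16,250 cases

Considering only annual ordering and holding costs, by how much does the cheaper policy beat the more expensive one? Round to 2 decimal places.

£1,093.34

Annual cost at Q: ordering D·S/Q plus holding Q·H/2.
TC(148) = (16,250/148)×70 + (148/2)×30 = £9,905.81
TC(396) = (16,250/396)×70 + (396/2)×30 = £8,812.47
Lots of 396 are cheaper by £1,093.34.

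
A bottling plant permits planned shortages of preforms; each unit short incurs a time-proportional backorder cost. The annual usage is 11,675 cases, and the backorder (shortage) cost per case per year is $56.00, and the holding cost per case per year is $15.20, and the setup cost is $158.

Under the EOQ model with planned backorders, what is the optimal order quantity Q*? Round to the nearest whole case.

Q* = √(2DS/H) · √((H + b)/b)
   = √(2 × 11,675 × 158 / 15.2) · √((15.2 + 56) / 56)
   = 492.663 × 1.1276 ≈ 555.52

556 cases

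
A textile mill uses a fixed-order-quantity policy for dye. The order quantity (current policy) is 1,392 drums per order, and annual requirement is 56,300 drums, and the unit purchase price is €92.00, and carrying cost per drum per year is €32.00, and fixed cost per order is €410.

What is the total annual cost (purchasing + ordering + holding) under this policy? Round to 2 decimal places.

€5,218,454.61

Ordering: D/Q × S = 56,300/1,392 × €410 = €16,582.61
Holding:  Q/2 × H = 1,392/2 × €32 = €22,272.00
Purchase cost = D·C = 56,300 × 92 = €5,179,600.00
Total = €16,582.61 + €22,272.00 + €5,179,600.00 = €5,218,454.61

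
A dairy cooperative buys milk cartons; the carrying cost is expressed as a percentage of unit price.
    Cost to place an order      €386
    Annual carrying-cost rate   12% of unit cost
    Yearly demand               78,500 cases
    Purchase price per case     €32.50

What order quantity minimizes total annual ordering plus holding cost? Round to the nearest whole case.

H = i·C = 0.12 × €32.5 = €3.9000 per case-year
Optimal lot size Q* = (2 × 78,500 × €386 / €3.9)^½ ≈ 3,941.95

3,942 cases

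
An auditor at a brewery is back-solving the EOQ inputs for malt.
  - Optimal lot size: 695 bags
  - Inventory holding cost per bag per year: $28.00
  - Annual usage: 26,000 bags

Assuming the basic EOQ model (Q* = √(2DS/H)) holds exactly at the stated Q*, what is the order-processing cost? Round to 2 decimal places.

$260.09

From Q* = √(2DS/H) ⇒ Q*² = 2DS/H.
S = Q²H / (2D) = 695² × 28 / (2 × 26,000) = 260.0904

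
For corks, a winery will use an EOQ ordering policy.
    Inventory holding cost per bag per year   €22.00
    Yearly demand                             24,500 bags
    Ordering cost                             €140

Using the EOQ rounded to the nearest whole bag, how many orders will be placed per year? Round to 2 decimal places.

EOQ = √(2DS/H) = √(2 × 24,500 × 140 / 22)
    = √(311,818.18) ≈ 558.41 → Q = 558
N = D/Q = 24,500/558 ≈ 43.907 orders/yr

43.91 orders per year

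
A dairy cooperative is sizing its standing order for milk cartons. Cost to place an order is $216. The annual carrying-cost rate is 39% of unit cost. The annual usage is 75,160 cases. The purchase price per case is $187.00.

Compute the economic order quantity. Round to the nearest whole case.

667 cases

Carrying cost H = $187 × 39% = $72.9300/case/yr
2DS/H = 2·75,160·216/72.93 = 445,209.38
EOQ = √445,209.38 ≈ 667.24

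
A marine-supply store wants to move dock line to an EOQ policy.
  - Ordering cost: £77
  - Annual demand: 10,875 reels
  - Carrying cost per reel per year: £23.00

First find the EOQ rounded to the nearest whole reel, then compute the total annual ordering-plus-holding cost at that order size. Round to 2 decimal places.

£6,206.39

EOQ = √(2DS/H) = √(2 × 10,875 × 77 / 23)
    = √(72,815.22) ≈ 269.84 → Q = 270 reels
Annual ordering cost = (D/Q)·S = (10,875/270) × 77 = £3,101.39
Annual holding cost  = (Q/2)·H = (270/2) × 23 = £3,105.00
Total = £3,101.39 + £3,105.00 = £6,206.39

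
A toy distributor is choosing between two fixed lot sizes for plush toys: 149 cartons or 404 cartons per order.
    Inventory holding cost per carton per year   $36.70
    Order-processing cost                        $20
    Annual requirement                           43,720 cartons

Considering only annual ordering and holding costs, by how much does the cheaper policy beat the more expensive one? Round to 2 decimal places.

Annual cost at Q: ordering D·S/Q plus holding Q·H/2.
TC(149) = (43,720/149)×20 + (149/2)×36.7 = $8,602.61
TC(404) = (43,720/404)×20 + (404/2)×36.7 = $9,577.76
Cheaper: Q = 149.  Difference = $975.15

$975.15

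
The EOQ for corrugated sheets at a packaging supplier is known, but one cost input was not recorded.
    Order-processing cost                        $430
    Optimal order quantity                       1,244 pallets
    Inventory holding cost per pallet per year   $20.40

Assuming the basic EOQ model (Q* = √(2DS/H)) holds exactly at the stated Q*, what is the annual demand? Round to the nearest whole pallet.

EOQ relation: Q² = 2DS/H, so rearrange for the unknown.
D = Q²H / (2S) = 1,244² × 20.4 / (2 × 430) = 36,708.99

36,709 pallets per year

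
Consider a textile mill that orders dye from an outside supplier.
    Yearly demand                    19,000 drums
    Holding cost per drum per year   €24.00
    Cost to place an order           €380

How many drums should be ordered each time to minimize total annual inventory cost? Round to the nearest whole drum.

EOQ = √(2DS/H) = √(2 × 19,000 × 380 / 24)
    = √(601,666.67) ≈ 775.67

776 drums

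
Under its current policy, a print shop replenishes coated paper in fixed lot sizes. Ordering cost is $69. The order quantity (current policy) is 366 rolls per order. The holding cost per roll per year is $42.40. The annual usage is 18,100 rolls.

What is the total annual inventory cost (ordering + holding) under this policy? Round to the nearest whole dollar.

Ordering: D/Q × S = 18,100/366 × $69 = $3,412.30
Holding:  Q/2 × H = 366/2 × $42.4 = $7,759.20
Total = $3,412.30 + $7,759.20 = $11,171.50

$11,171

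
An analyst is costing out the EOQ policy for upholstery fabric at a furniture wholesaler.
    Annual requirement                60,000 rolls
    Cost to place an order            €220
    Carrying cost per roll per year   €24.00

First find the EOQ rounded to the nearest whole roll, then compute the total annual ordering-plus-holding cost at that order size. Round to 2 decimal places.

EOQ = √(2DS/H) = √(2 × 60,000 × 220 / 24)
    = √(1,100,000.00) ≈ 1,048.81 → Q = 1,049 rolls
Annual ordering cost = (D/Q)·S = (60,000/1,049) × 220 = €12,583.41
Annual holding cost  = (Q/2)·H = (1,049/2) × 24 = €12,588.00
Total = €12,583.41 + €12,588.00 = €25,171.41

€25,171.41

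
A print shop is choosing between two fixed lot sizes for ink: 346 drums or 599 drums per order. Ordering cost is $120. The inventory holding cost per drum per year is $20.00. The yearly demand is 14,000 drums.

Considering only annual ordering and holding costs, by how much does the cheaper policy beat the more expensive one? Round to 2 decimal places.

$479.18

For each Q, cost = (D/Q)·S + (Q/2)·H.
TC(346) = (14,000/346)×120 + (346/2)×20 = $8,315.49
TC(599) = (14,000/599)×120 + (599/2)×20 = $8,794.67
Cheaper: Q = 346.  Difference = $479.18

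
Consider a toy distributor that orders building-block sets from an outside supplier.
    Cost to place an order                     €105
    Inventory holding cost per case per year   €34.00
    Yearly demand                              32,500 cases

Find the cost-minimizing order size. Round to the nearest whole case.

Q* = √(2·D·S / H) = √(2·32,500·105 / 34) = √200,735.3 ≈ 448.03

448 cases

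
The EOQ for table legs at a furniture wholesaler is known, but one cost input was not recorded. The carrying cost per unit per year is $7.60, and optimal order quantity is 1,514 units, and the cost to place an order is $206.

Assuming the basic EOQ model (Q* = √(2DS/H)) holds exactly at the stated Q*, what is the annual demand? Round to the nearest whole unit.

42,283 units per year

From Q* = √(2DS/H) ⇒ Q*² = 2DS/H.
D = Q²H / (2S) = 1,514² × 7.6 / (2 × 206) = 42,283.23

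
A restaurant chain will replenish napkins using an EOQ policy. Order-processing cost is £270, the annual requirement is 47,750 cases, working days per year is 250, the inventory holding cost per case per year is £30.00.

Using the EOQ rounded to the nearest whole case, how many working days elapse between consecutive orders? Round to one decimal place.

4.9 days

Q* = √(2·D·S / H) = √(2·47,750·270 / 30) = √859,500.0 ≈ 927.09 → Q = 927 cases
T = Q/D × 250 days = 927/47,750 × 250 = 4.853 days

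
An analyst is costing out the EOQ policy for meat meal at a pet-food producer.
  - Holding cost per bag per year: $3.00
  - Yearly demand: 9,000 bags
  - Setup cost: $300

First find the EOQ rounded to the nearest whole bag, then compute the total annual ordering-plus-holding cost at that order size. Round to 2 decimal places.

Optimal lot size Q* = (2 × 9,000 × $300 / $3)^½ ≈ 1,341.64 → Q = 1,342 bags
Orders/yr = 9,000/1,342 = 6.706; ordering cost = 6.706 × $300 = $2,011.92
Average inventory = 1,342/2 = 671; holding cost = 671 × $3 = $2,013.00
Total = $2,011.92 + $2,013.00 = $4,024.92

$4,024.92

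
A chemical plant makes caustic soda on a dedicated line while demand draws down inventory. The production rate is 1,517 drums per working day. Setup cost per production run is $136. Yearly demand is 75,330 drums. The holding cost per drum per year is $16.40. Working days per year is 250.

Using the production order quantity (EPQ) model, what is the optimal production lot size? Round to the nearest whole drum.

d = 75,330/250 = 301.3200 drums/day;  effective holding cost H(1 − d/p) = 16.4·(1 − 301.3200/1517) = 13.14249
Q* = √(2DS / H_eff) = √(2·75,330·136 / 13.14249) ≈ 1,248.62

1,249 drums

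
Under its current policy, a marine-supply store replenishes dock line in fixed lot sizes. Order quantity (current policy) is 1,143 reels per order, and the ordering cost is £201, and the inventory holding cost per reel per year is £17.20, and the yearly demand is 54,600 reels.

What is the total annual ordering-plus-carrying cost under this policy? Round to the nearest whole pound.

Orders/yr = 54,600/1,143 = 47.769; ordering cost = 47.769 × £201 = £9,601.57
Average inventory = 1,143/2 = 571.5; holding cost = 571.5 × £17.2 = £9,829.80
Total = £9,601.57 + £9,829.80 = £19,431.37

£19,431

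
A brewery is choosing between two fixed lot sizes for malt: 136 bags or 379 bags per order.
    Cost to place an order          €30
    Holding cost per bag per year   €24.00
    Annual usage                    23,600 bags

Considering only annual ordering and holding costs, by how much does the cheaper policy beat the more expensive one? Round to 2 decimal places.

Annual cost at Q: ordering D·S/Q plus holding Q·H/2.
TC(136) = (23,600/136)×30 + (136/2)×24 = €6,837.88
TC(379) = (23,600/379)×30 + (379/2)×24 = €6,416.07
Cheaper: Q = 379.  Difference = €421.81

€421.81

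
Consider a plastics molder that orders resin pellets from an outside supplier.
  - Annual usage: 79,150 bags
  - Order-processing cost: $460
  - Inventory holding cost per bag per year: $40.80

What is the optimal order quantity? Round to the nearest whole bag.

1,336 bags

Q* = √(2·D·S / H) = √(2·79,150·460 / 40.8) = √1,784,754.9 ≈ 1,335.95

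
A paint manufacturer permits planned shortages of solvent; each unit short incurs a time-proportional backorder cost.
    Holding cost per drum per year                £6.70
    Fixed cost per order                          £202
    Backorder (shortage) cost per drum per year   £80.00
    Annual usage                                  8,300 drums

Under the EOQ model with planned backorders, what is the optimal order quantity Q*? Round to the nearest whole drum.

Q* = √(2DS/H) · √((H + b)/b)
   = √(2 × 8,300 × 202 / 6.7) · √((6.7 + 80) / 80)
   = 707.444 × 1.0410 ≈ 736.47

736 drums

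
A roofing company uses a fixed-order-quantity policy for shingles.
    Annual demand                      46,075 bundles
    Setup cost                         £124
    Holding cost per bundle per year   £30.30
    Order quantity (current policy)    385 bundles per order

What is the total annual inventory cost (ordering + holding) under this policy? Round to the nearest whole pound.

£20,672

Orders/yr = 46,075/385 = 119.675; ordering cost = 119.675 × £124 = £14,839.74
Average inventory = 385/2 = 192.5; holding cost = 192.5 × £30.3 = £5,832.75
Total = £14,839.74 + £5,832.75 = £20,672.49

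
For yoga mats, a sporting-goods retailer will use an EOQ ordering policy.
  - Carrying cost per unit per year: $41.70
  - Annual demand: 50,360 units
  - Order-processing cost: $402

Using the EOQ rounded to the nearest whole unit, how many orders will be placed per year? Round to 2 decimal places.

2DS/H = 2·50,360·402/41.7 = 970,969.78
EOQ = √970,969.78 ≈ 985.38 → Q = 985
N = D/Q = 50,360/985 ≈ 51.127 orders/yr

51.13 orders per year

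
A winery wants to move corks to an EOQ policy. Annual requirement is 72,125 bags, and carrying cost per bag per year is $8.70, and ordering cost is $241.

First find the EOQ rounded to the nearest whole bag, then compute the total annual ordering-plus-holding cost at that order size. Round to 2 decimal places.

EOQ = √(2DS/H) = √(2 × 72,125 × 241 / 8.7)
    = √(3,995,890.80) ≈ 1,998.97 → Q = 1,999 bags
Annual ordering cost = (D/Q)·S = (72,125/1,999) × 241 = $8,695.41
Annual holding cost  = (Q/2)·H = (1,999/2) × 8.7 = $8,695.65
Total = $8,695.41 + $8,695.65 = $17,391.06

$17,391.06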